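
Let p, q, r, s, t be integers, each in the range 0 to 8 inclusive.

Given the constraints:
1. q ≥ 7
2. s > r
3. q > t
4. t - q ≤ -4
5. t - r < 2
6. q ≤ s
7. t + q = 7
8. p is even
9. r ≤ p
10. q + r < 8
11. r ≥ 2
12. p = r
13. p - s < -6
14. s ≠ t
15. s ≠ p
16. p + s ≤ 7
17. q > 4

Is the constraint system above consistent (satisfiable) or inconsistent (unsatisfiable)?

From constraints 9 and 11: p ≥ r ≥ 2. From constraints 1 and 6: s ≥ q ≥ 7. Hence p + s ≥ 9. But constraint 16 requires p + s ≤ 7, and 7 < 9. Contradiction.

Unsatisfiable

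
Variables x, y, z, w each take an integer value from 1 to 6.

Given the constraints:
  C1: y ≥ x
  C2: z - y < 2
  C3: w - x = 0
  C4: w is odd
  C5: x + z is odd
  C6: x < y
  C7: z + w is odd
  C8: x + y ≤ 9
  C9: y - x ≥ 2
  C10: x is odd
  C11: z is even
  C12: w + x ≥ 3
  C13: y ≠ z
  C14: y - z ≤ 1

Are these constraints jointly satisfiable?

Try x = 3, y = 5, z = 6, w = 3.
Check constraint 2: z - y = 1; constraint 3: w - x = 0. The remaining constraints are straightforward to verify.

Satisfiable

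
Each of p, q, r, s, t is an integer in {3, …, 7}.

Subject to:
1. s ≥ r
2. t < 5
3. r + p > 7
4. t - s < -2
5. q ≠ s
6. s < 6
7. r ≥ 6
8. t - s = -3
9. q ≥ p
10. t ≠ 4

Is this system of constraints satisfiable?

Unsatisfiable

From constraints 1 and 7: s ≥ r and r ≥ 6, so s ≥ 6. From constraint 6: s ≤ 5. But 5 < 6, so no value of s works.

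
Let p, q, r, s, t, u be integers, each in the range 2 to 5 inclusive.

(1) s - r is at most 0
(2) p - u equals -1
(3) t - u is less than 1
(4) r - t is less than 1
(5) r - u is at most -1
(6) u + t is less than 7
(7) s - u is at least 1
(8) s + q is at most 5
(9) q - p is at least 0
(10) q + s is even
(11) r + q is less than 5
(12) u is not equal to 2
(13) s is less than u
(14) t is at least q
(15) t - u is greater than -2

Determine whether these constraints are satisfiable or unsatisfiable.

Constraints 1, 5, and 7 give s − u ≥ 1, u − r ≥ 1, r − s ≥ 0.
Adding all 3 inequalities: the left sides telescope to 0, and the right sides sum to 1 + 1 + 0 = 2. So 0 ≥ 2, which is false.

Unsatisfiable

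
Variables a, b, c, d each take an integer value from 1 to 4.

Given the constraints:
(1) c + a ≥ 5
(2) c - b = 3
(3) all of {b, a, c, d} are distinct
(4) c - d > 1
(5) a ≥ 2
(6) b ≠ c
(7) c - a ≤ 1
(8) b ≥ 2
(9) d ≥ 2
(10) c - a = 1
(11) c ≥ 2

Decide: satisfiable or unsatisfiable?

Unsatisfiable

Constraints 5, 8, 9, and 11 confine each of b, a, c, d to the 3 values {2, …, 4} (the domain already gives each ≤ 4).
Constraint 3 requires all 4 of them to be distinct, but only 3 values are available — impossible by the pigeonhole principle.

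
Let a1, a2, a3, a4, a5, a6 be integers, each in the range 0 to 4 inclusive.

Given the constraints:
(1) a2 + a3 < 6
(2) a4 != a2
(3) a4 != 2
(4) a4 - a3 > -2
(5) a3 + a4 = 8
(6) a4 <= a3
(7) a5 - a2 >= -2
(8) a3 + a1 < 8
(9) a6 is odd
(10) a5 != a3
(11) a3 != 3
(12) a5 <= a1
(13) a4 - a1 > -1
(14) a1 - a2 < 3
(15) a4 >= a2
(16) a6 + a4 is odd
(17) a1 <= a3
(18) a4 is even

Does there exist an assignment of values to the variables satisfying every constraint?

Setting (a1, a2, a3, a4, a5, a6) = (3, 1, 4, 4, 0, 1) satisfies everything: constraint 1: a2 + a3 = 5; constraint 4: a4 - a3 = 0; constraint 5: a3 + a4 = 8, and the others follow.

Satisfiable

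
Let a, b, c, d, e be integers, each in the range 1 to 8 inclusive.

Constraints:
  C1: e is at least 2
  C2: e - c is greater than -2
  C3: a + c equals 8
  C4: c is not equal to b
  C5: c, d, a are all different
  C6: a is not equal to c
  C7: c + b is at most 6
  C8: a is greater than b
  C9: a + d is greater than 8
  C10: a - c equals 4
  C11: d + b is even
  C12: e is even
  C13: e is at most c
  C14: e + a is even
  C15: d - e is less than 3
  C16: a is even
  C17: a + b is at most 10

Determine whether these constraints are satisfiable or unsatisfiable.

Satisfiable

Setting (a, b, c, d, e) = (6, 1, 2, 3, 2) satisfies everything: constraint 2: e - c = 0; constraint 3: a + c = 8; constraint 7: c + b = 3, and the others follow.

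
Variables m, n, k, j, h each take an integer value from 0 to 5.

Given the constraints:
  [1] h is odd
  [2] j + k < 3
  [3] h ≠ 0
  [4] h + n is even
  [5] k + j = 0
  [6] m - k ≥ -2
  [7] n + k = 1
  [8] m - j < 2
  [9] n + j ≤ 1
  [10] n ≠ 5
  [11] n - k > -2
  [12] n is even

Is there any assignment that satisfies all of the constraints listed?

Constraint 1 makes h odd and constraint 12 makes n even, so h + n must be odd. Constraint 4 says h + n is even — contradiction.

Unsatisfiable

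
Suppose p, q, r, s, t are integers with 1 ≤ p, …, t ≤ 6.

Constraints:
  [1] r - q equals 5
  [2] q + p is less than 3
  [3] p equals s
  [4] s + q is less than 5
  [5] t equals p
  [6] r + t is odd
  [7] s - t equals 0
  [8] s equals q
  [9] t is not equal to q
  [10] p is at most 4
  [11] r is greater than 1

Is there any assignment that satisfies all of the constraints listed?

Unsatisfiable

From constraints 3, 5, and 8, t = p = s = q, so t = q. But constraint 9 says t ≠ q. Contradiction.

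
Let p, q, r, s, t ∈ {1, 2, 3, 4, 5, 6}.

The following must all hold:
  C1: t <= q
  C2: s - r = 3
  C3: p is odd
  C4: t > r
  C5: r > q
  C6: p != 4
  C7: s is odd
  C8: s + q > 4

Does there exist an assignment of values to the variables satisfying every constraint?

Unsatisfiable

Constraints 1, 4, and 5 give t ≤ q, q < r, r < t. Chaining: t ≤ q < r < t, which forces t < t — impossible.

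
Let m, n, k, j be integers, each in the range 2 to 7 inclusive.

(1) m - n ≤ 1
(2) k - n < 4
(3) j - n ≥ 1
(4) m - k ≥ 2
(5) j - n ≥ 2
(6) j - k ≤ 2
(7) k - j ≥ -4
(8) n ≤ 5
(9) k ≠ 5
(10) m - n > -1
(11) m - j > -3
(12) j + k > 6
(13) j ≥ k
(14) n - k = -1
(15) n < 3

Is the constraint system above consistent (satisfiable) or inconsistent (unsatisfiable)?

Unsatisfiable

Constraints 1, 4, 5, and 6 give k − j ≥ -2, j − n ≥ 2, n − m ≥ -1, m − k ≥ 2.
Adding all 4 inequalities: the left sides telescope to 0, and the right sides sum to (-2) + 2 + (-1) + 2 = 1. So 0 ≥ 1, which is false.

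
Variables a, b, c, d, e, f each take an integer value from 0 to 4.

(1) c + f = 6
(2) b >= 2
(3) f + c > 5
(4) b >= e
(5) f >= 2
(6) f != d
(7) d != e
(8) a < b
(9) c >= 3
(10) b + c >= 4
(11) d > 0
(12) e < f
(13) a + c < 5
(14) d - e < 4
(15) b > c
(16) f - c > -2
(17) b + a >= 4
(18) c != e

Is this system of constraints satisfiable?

Satisfiable

The assignment a = 1, b = 4, c = 3, d = 2, e = 0, f = 3 works:
  constraint 1 holds since c + f = 6.
  constraint 3 holds since f + c = 6.
  constraint 10 holds since b + c = 7.
The rest check out directly.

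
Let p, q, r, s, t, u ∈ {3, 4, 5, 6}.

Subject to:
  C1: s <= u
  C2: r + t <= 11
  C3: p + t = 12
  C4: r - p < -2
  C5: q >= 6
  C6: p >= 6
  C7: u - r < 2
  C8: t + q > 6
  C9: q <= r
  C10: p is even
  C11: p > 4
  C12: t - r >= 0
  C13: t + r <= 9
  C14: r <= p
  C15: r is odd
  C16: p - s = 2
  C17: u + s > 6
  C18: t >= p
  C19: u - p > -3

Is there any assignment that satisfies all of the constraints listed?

Unsatisfiable

From constraints 5 and 9: r ≥ q ≥ 6. From constraints 6 and 18: t ≥ p ≥ 6. Hence r + t ≥ 12. But constraint 2 requires r + t ≤ 11, and 11 < 12. Contradiction.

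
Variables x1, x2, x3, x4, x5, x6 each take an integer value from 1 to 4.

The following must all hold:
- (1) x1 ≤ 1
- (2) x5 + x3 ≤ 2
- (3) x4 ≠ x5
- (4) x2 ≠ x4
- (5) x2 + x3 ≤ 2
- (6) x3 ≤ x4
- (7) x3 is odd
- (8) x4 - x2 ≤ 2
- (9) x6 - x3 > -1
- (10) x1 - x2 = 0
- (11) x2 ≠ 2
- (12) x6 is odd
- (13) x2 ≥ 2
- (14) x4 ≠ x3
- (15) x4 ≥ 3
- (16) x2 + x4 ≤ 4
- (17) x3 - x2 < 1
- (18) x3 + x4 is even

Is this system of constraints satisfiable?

Unsatisfiable

From constraint 13: x2 ≥ 2. From constraint 15: x4 ≥ 3. Hence x2 + x4 ≥ 5. But constraint 16 requires x2 + x4 ≤ 4, and 4 < 5. Contradiction.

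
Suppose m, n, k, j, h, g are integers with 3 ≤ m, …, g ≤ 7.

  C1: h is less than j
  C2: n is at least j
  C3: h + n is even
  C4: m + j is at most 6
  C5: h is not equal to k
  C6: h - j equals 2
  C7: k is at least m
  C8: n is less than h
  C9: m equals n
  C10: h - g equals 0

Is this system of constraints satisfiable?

Constraints 1, 2, and 8 give n < h, h < j, j ≤ n. Chaining: n < h < j ≤ n, which forces n < n — impossible.

Unsatisfiable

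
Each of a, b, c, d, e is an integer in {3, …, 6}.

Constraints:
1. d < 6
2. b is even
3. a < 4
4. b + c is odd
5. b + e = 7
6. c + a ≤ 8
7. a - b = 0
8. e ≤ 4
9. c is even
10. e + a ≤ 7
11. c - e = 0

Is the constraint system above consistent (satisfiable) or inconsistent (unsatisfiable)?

Unsatisfiable

Constraint 2 makes b even and constraint 9 makes c even, so b + c must be even. Constraint 4 says b + c is odd — contradiction.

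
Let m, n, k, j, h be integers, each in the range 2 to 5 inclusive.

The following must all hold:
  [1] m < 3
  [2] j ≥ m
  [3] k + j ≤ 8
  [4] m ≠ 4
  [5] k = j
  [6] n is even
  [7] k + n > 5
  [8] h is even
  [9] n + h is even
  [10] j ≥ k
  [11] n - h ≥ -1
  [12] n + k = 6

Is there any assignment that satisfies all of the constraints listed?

Setting (m, n, k, j, h) = (2, 2, 4, 4, 2) satisfies everything: constraint 3: k + j = 8; constraint 7: k + n = 6; constraint 11: n - h = 0, and the others follow.

Satisfiable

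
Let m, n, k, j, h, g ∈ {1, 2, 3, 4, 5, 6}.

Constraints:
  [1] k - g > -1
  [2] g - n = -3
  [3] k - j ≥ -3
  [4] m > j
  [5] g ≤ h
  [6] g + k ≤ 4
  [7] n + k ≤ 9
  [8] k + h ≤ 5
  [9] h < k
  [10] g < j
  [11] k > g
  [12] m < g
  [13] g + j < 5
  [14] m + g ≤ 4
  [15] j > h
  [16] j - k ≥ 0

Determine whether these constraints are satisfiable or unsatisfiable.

Constraints 4, 5, 9, 12, and 16 give h < k, k ≤ j, j < m, m < g, g ≤ h. Chaining: h < k ≤ j < m < g ≤ h, which forces h < h — impossible.

Unsatisfiable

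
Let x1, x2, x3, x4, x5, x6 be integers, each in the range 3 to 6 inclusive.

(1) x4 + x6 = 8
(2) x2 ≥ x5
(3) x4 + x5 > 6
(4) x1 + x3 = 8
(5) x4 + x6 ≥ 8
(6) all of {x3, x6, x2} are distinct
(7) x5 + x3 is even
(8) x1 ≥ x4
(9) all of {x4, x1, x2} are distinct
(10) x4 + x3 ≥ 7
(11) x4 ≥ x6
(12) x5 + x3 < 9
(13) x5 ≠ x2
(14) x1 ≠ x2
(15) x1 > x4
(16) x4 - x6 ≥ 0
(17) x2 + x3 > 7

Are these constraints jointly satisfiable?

Satisfiable

Try x1 = 5, x2 = 6, x3 = 3, x4 = 4, x5 = 3, x6 = 4.
Check constraint 1: x4 + x6 = 8; constraint 3: x4 + x5 = 7. The remaining constraints are straightforward to verify.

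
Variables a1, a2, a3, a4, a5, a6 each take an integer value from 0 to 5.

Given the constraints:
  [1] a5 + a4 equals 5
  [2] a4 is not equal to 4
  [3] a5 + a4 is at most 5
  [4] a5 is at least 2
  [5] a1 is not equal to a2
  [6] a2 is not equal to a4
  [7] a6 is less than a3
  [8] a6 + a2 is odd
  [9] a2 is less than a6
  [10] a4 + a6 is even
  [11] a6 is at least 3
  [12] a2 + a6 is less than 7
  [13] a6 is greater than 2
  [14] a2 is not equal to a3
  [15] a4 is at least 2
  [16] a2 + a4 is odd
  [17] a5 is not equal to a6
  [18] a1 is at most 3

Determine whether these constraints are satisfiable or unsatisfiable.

Take a1 = 1, a2 = 2, a3 = 5, a4 = 3, a5 = 2, a6 = 3. Then constraint 1: a5 + a4 = 5; constraint 3: a5 + a4 = 5, and every other listed constraint is also met.

Satisfiable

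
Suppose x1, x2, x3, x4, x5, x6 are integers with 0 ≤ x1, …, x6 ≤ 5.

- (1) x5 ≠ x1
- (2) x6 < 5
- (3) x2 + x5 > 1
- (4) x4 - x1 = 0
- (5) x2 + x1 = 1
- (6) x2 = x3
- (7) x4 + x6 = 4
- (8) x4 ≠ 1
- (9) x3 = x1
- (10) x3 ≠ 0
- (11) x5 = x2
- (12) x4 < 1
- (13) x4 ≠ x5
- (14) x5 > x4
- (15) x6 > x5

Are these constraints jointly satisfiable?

From constraints 6, 9, and 11, x5 = x2 = x3 = x1, so x5 = x1. But constraint 1 says x5 ≠ x1. Contradiction.

Unsatisfiable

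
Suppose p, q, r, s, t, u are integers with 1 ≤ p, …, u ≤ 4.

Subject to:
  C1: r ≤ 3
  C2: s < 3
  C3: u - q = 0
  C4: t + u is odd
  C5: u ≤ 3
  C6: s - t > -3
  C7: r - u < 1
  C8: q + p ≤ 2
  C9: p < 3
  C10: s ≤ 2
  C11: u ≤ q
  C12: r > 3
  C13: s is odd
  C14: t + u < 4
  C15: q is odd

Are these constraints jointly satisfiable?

From constraint 12: r ≥ 4. From constraint 1: r ≤ 3. But 3 < 4, so no value of r works.

Unsatisfiable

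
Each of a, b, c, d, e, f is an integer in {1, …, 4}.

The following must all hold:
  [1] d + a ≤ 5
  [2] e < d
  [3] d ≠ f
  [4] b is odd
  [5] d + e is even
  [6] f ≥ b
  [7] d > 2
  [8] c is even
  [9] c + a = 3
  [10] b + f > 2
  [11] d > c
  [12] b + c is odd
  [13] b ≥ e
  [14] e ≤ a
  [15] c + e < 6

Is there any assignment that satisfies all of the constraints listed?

The assignment a = 1, b = 1, c = 2, d = 3, e = 1, f = 4 works:
  constraint 1 holds since d + a = 4.
  constraint 9 holds since c + a = 3.
  constraint 10 holds since b + f = 5.
The rest check out directly.

Satisfiable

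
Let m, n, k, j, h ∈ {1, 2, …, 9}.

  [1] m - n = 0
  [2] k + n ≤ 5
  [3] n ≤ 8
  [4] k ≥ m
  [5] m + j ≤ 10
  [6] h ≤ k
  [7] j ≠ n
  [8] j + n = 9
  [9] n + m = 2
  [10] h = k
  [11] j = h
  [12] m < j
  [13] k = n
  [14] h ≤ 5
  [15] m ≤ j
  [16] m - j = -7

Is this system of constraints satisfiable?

From constraints 10, 11, and 13, j = h = k = n, so j = n. But constraint 7 says j ≠ n. Contradiction.

Unsatisfiable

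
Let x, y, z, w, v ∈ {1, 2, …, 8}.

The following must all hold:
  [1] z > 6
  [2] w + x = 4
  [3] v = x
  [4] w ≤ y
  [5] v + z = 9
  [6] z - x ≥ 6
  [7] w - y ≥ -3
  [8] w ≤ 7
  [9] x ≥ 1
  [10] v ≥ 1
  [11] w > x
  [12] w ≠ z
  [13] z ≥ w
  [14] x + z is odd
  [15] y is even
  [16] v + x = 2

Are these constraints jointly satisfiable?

Try x = 1, y = 4, z = 8, w = 3, v = 1.
Check constraint 2: w + x = 4; constraint 5: v + z = 9; constraint 6: z - x = 7. The remaining constraints are straightforward to verify.

Satisfiable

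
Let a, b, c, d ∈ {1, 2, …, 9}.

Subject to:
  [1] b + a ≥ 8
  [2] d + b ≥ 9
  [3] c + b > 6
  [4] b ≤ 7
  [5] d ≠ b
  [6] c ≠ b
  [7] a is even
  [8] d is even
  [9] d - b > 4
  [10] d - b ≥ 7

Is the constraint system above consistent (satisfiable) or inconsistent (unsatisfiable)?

Try a = 8, b = 1, c = 7, d = 8.
Check constraint 1: b + a = 9; constraint 2: d + b = 9. The remaining constraints are straightforward to verify.

Satisfiable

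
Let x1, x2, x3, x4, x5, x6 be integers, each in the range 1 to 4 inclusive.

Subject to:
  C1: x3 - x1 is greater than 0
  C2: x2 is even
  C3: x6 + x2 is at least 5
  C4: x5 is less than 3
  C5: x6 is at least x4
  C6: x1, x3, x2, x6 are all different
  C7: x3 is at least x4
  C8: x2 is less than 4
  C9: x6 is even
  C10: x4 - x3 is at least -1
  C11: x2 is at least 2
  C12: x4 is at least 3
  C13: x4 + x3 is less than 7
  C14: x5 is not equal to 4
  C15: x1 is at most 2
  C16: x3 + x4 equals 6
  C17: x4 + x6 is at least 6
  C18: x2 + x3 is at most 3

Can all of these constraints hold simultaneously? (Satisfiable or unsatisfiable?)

From constraint 11: x2 ≥ 2. From constraints 7 and 12: x3 ≥ x4 ≥ 3. Hence x2 + x3 ≥ 5. But constraint 18 requires x2 + x3 ≤ 3, and 3 < 5. Contradiction.

Unsatisfiable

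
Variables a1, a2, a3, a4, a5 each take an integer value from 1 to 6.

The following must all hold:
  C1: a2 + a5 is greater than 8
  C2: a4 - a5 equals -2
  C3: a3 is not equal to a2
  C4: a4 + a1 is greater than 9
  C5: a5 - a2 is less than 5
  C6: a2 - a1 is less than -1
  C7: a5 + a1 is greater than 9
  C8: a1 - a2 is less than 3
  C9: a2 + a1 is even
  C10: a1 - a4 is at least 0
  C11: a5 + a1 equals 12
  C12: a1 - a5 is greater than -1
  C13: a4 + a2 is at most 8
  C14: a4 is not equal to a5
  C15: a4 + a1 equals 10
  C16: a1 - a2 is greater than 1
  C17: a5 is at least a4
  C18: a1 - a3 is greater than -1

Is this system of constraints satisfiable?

Satisfiable

Setting (a1, a2, a3, a4, a5) = (6, 4, 6, 4, 6) satisfies everything: constraint 1: a2 + a5 = 10; constraint 2: a4 - a5 = -2, and the others follow.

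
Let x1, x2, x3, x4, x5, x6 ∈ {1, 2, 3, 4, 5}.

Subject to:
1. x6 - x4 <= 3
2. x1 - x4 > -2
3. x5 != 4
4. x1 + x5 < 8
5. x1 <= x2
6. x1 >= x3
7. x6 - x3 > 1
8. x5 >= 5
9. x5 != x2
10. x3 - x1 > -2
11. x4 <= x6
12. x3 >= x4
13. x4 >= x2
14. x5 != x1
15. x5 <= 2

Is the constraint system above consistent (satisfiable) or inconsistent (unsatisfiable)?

Unsatisfiable

From constraint 8: x5 ≥ 5. From constraint 15: x5 ≤ 2. But 2 < 5, so no value of x5 works.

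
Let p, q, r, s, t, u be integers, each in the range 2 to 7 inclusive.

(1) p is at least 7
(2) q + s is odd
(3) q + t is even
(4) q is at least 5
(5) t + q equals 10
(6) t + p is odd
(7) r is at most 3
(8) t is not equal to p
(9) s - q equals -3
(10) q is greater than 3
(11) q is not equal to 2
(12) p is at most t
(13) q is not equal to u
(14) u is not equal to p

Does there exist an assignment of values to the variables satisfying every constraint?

From constraints 1 and 12: t ≥ p ≥ 7. From constraint 4: q ≥ 5. Hence t + q ≥ 12. But constraint 5 requires t + q = 10, and 10 < 12. Contradiction.

Unsatisfiable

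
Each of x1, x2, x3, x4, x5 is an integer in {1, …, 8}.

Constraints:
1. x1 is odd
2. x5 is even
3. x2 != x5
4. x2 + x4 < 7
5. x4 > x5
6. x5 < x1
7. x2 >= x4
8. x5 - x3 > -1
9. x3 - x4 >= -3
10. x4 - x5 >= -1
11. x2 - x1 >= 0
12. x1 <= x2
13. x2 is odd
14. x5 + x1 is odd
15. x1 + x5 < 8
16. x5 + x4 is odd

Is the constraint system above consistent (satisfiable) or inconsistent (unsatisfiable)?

Setting (x1, x2, x3, x4, x5) = (3, 3, 1, 3, 2) satisfies everything: constraint 4: x2 + x4 = 6; constraint 8: x5 - x3 = 1, and the others follow.

Satisfiable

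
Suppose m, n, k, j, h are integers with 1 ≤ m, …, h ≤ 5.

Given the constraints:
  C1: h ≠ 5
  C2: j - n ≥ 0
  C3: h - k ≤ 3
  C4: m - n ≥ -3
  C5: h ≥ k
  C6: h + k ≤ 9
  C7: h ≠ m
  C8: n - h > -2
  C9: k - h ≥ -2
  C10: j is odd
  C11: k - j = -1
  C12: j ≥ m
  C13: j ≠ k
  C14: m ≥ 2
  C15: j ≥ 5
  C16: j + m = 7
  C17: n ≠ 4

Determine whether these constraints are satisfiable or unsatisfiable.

Satisfiable

Try m = 2, n = 5, k = 4, j = 5, h = 4.
Check constraint 2: j - n = 0; constraint 3: h - k = 0. The remaining constraints are straightforward to verify.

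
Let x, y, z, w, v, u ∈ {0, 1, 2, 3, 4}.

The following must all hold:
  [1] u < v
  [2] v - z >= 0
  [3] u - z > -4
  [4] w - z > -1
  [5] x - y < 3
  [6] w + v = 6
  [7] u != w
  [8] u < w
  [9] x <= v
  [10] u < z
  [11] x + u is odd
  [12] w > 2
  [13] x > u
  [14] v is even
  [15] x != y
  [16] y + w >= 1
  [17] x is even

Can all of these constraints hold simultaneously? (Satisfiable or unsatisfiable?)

Take x = 2, y = 0, z = 2, w = 4, v = 2, u = 1. Then constraint 2: v - z = 0; constraint 3: u - z = -1; constraint 4: w - z = 2, and every other listed constraint is also met.

Satisfiable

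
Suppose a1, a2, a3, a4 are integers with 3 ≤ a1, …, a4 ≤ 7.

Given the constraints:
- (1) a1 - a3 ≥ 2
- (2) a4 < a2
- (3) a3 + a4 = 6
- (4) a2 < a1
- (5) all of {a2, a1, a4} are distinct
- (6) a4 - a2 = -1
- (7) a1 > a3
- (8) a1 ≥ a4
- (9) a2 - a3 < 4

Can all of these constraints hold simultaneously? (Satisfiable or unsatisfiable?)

Take a1 = 6, a2 = 4, a3 = 3, a4 = 3. Then constraint 1: a1 - a3 = 3; constraint 3: a3 + a4 = 6, and every other listed constraint is also met.

Satisfiable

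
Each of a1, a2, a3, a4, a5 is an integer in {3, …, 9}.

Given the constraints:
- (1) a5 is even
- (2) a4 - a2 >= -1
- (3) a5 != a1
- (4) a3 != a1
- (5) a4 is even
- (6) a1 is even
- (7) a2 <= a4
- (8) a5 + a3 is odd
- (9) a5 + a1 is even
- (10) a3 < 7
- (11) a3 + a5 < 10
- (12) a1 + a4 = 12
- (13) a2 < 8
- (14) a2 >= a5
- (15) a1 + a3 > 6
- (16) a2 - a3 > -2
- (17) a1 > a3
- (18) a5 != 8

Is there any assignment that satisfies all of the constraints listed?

Setting (a1, a2, a3, a4, a5) = (6, 4, 3, 6, 4) satisfies everything: constraint 2: a4 - a2 = 2; constraint 11: a3 + a5 = 7, and the others follow.

Satisfiable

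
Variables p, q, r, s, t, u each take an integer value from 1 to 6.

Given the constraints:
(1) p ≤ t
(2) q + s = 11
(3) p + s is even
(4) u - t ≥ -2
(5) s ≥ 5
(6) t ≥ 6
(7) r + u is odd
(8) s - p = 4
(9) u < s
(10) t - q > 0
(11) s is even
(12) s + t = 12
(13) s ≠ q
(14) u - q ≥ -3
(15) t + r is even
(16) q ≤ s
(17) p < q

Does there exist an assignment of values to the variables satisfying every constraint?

Satisfiable

Try p = 2, q = 5, r = 4, s = 6, t = 6, u = 5.
Check constraint 2: q + s = 11; constraint 4: u - t = -1; constraint 8: s - p = 4. The remaining constraints are straightforward to verify.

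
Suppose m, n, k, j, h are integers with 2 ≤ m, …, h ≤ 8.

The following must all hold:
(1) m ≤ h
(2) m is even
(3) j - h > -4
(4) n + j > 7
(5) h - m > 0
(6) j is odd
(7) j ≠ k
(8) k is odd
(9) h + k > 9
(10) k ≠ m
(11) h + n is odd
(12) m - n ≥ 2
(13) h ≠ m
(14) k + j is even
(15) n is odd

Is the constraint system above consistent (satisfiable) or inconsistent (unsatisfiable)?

Take m = 6, n = 3, k = 3, j = 7, h = 8. Then constraint 3: j - h = -1; constraint 4: n + j = 10; constraint 5: h - m = 2, and every other listed constraint is also met.

Satisfiable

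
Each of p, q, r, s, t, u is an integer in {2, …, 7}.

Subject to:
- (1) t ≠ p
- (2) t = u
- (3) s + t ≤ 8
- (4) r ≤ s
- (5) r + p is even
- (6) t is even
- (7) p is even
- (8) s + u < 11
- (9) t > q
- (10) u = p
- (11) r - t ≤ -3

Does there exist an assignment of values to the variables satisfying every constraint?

From constraints 2 and 10, t = u = p, so t = p. But constraint 1 says t ≠ p. Contradiction.

Unsatisfiable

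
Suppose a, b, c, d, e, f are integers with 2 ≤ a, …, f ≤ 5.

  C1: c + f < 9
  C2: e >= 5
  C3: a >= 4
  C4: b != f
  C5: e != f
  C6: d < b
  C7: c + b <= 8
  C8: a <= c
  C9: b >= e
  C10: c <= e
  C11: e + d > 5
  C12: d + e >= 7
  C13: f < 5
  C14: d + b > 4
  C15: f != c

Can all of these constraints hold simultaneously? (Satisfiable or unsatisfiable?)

Unsatisfiable

From constraints 3 and 8: c ≥ a ≥ 4. From constraints 2 and 9: b ≥ e ≥ 5. Hence c + b ≥ 9. But constraint 7 requires c + b ≤ 8, and 8 < 9. Contradiction.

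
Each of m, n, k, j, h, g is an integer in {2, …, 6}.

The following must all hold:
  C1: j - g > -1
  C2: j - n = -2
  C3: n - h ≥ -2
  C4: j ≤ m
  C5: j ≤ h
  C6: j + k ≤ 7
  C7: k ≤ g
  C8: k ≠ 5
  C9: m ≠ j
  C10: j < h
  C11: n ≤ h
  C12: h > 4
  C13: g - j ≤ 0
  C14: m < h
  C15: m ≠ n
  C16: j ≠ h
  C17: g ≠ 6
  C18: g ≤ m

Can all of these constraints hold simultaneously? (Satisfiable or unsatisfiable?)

Satisfiable

One satisfying assignment is m = 4, n = 5, k = 2, j = 3, h = 5, g = 2.
For the less obvious constraints — constraint 1: j - g = 1; constraint 2: j - n = -2; constraint 3: n - h = 0 — and the others hold by inspection.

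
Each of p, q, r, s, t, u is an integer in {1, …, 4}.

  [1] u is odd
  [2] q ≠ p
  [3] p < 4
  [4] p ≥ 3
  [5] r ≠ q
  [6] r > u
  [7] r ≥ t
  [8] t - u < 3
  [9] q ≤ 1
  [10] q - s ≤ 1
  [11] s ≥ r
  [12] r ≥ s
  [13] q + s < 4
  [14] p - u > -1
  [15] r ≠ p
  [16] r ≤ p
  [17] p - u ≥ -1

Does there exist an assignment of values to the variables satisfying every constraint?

Take p = 3, q = 1, r = 2, s = 2, t = 1, u = 1. Then constraint 8: t - u = 0; constraint 10: q - s = -1; constraint 13: q + s = 3, and every other listed constraint is also met.

Satisfiable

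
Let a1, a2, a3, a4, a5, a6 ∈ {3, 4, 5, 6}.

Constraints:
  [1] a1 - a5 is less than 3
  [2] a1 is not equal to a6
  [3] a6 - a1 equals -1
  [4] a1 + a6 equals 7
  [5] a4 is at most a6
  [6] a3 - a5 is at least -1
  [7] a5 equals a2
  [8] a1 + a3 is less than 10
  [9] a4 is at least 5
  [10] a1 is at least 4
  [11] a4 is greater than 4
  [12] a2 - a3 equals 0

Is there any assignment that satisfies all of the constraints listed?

Unsatisfiable

From constraint 10: a1 ≥ 4. From constraints 5 and 9: a6 ≥ a4 ≥ 5. Hence a1 + a6 ≥ 9. But constraint 4 requires a1 + a6 = 7, and 7 < 9. Contradiction.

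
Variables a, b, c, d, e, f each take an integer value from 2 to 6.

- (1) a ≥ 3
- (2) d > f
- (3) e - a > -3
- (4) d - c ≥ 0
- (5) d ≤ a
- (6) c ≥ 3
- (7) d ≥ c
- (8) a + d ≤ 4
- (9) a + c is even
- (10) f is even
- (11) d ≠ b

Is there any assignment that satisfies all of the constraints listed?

Unsatisfiable

From constraint 1: a ≥ 3. From constraints 6 and 7: d ≥ c ≥ 3. Hence a + d ≥ 6. But constraint 8 requires a + d ≤ 4, and 4 < 6. Contradiction.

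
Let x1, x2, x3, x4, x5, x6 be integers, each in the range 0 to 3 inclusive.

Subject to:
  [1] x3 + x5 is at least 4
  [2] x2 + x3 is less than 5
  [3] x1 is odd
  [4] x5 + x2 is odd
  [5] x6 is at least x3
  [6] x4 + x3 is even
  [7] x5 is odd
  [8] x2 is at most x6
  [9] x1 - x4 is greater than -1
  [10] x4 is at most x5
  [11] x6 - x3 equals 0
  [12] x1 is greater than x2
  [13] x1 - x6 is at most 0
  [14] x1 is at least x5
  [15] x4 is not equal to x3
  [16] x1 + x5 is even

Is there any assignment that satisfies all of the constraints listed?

Satisfiable

The assignment x1 = 3, x2 = 0, x3 = 3, x4 = 1, x5 = 3, x6 = 3 works:
  constraint 1 holds since x3 + x5 = 6.
  constraint 2 holds since x2 + x3 = 3.
The rest check out directly.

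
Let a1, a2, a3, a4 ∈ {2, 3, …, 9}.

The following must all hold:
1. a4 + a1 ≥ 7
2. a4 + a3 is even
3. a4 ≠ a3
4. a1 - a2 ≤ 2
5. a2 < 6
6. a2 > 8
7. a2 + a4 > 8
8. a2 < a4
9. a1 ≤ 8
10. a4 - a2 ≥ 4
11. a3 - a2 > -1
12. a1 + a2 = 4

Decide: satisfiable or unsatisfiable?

From constraint 6: a2 ≥ 9. From constraint 5: a2 ≤ 5. But 5 < 9, so no value of a2 works.

Unsatisfiable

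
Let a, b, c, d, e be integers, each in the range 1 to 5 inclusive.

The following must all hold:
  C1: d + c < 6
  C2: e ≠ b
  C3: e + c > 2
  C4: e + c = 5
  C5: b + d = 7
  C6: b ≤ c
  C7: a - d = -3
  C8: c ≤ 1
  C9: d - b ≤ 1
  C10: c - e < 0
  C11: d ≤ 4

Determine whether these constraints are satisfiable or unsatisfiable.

From constraints 6 and 8: b ≤ c ≤ 1. From constraint 11: d ≤ 4. Hence b + d ≤ 5. But constraint 5 requires b + d = 7, and 7 > 5. Contradiction.

Unsatisfiable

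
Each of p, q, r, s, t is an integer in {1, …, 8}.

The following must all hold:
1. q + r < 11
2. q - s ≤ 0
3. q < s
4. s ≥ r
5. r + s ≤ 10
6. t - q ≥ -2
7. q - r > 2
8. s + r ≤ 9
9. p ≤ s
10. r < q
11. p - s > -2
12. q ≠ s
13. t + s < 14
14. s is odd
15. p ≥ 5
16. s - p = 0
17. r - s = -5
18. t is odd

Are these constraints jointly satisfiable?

Satisfiable

The assignment p = 7, q = 6, r = 2, s = 7, t = 5 works:
  constraint 1 holds since q + r = 8.
  constraint 2 holds since q - s = -1.
The rest check out directly.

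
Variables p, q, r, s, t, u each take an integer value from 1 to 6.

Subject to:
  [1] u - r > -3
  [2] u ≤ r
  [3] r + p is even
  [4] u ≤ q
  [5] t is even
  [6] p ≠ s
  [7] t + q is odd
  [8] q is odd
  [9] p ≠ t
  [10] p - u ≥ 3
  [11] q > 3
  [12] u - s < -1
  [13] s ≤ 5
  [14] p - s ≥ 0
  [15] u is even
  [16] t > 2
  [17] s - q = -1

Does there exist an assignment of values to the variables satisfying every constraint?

Take p = 6, q = 5, r = 2, s = 4, t = 4, u = 2. Then constraint 1: u - r = 0; constraint 10: p - u = 4, and every other listed constraint is also met.

Satisfiable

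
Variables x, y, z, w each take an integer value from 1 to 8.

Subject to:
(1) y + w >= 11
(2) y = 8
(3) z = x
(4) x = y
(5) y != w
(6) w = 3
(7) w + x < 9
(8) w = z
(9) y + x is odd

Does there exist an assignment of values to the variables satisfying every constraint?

Unsatisfiable

Constraint 6 fixes w = 3 and constraint 2 fixes y = 8. Constraints 3, 4, and 8 give w = z = x = y, so w = y. But 3 ≠ 8 — contradiction.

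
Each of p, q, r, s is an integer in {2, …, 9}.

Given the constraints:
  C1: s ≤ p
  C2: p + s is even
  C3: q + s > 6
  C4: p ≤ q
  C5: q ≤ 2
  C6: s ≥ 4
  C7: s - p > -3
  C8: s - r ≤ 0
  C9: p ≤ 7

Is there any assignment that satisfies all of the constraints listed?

Unsatisfiable

From constraints 1 and 6: p ≥ s and s ≥ 4, so p ≥ 4. From constraints 4 and 5: p ≤ q and q ≤ 2, so p ≤ 2. But 2 < 4, so no value of p works.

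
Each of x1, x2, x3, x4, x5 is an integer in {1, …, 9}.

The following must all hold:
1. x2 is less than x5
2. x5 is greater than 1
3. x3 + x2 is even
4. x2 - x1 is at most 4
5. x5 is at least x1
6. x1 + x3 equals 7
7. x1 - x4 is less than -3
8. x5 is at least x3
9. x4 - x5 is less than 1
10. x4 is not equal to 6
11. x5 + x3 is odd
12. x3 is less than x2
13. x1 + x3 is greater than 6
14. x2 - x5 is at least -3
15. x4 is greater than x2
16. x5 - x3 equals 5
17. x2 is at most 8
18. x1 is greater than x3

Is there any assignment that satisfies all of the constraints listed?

Satisfiable

The assignment x1 = 4, x2 = 5, x3 = 3, x4 = 8, x5 = 8 works:
  constraint 4 holds since x2 - x1 = 1.
  constraint 6 holds since x1 + x3 = 7.
  constraint 7 holds since x1 - x4 = -4.
The rest check out directly.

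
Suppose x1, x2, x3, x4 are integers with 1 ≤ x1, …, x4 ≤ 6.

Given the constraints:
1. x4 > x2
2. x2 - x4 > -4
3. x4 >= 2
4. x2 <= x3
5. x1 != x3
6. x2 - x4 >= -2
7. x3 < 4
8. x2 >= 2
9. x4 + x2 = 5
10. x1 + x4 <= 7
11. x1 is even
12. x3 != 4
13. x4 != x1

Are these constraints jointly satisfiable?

Satisfiable

Take x1 = 2, x2 = 2, x3 = 3, x4 = 3. Then constraint 2: x2 - x4 = -1; constraint 6: x2 - x4 = -1, and every other listed constraint is also met.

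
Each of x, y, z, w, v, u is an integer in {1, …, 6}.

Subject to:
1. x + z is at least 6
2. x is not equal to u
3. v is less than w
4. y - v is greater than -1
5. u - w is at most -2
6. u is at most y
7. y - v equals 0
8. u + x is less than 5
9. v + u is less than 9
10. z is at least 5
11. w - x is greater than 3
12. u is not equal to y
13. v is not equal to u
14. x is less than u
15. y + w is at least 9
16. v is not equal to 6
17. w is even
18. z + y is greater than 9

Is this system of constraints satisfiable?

Try x = 1, y = 4, z = 6, w = 6, v = 4, u = 3.
Check constraint 1: x + z = 7; constraint 4: y - v = 0; constraint 5: u - w = -3. The remaining constraints are straightforward to verify.

Satisfiable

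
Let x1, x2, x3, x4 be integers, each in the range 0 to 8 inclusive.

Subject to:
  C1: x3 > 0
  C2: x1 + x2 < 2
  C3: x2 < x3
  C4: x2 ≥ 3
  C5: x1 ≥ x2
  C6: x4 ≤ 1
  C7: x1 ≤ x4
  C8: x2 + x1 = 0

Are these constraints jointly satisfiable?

Unsatisfiable

From constraints 4 and 5: x1 ≥ x2 and x2 ≥ 3, so x1 ≥ 3. From constraints 6 and 7: x1 ≤ x4 and x4 ≤ 1, so x1 ≤ 1. But 1 < 3, so no value of x1 works.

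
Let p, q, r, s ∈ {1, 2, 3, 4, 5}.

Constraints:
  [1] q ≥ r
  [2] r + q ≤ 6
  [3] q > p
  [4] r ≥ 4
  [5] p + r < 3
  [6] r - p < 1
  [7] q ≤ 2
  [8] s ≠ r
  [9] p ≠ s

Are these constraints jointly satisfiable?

Unsatisfiable

From constraint 4: r ≥ 4. From constraints 1 and 7: r ≤ q and q ≤ 2, so r ≤ 2. But 2 < 4, so no value of r works.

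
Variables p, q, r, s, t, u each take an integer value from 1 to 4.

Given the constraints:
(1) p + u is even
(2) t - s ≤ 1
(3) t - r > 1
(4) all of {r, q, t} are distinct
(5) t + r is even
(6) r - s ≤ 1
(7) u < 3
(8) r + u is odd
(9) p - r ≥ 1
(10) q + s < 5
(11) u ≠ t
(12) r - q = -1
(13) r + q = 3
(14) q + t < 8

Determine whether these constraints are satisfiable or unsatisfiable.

Take p = 4, q = 2, r = 1, s = 2, t = 3, u = 2. Then constraint 2: t - s = 1; constraint 3: t - r = 2, and every other listed constraint is also met.

Satisfiable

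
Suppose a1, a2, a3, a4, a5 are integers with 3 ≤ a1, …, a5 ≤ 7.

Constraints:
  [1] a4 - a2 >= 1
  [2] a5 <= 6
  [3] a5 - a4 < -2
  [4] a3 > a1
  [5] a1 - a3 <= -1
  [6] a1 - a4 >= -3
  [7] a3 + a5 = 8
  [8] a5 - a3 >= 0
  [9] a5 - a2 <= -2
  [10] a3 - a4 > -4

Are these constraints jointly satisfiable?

Constraints 1, 5, 6, 8, and 9 give a2 − a5 ≥ 2, a5 − a3 ≥ 0, a3 − a1 ≥ 1, a1 − a4 ≥ -3, a4 − a2 ≥ 1.
Adding all 5 inequalities: the left sides telescope to 0, and the right sides sum to 2 + 0 + 1 + (-3) + 1 = 1. So 0 ≥ 1, which is false.

Unsatisfiable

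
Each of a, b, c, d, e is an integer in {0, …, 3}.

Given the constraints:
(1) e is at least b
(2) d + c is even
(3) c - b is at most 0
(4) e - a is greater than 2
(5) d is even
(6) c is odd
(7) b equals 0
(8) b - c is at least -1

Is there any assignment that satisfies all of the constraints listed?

Unsatisfiable

Constraint 5 makes d even and constraint 6 makes c odd, so d + c must be odd. Constraint 2 says d + c is even — contradiction.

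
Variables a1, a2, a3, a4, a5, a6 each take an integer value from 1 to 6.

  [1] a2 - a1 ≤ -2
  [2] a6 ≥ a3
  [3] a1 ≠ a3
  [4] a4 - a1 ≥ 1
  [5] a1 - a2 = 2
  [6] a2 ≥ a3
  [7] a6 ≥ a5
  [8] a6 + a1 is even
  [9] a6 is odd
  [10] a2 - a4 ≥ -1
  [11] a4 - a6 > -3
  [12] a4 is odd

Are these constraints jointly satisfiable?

Constraints 1, 4, and 10 give a4 − a1 ≥ 1, a1 − a2 ≥ 2, a2 − a4 ≥ -1.
Adding all 3 inequalities: the left sides telescope to 0, and the right sides sum to 1 + 2 + (-1) = 2. So 0 ≥ 2, which is false.

Unsatisfiable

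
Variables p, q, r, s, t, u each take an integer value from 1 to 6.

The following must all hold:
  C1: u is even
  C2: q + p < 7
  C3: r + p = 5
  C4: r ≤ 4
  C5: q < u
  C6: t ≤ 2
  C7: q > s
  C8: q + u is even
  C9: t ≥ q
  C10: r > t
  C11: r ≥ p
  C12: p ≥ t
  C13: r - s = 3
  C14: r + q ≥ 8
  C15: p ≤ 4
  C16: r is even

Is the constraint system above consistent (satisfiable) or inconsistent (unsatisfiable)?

Unsatisfiable

From constraint 4: r ≤ 4. From constraints 6 and 9: q ≤ t ≤ 2. Hence r + q ≤ 6. But constraint 14 requires r + q ≥ 8, and 8 > 6. Contradiction.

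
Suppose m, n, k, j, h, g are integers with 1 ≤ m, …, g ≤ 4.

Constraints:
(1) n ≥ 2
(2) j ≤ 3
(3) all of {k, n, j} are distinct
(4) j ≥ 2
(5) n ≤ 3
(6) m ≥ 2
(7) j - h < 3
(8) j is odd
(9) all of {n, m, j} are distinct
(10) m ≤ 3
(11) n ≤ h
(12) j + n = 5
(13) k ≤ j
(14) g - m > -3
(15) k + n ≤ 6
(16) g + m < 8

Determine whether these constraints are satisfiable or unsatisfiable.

Constraints 1, 2, 4, 5, 6, and 10 confine each of n, m, j to the 2 values {2, 3}.
Constraint 9 requires all 3 of them to be distinct, but only 2 values are available — impossible by the pigeonhole principle.

Unsatisfiable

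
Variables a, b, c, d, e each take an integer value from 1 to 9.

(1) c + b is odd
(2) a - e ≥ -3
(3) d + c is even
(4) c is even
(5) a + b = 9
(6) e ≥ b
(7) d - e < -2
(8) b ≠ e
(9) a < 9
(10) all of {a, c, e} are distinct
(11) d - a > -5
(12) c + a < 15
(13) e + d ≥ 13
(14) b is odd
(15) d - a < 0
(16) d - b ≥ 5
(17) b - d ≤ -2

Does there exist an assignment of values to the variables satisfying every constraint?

Satisfiable

Take a = 8, b = 1, c = 6, d = 6, e = 9. Then constraint 2: a - e = -1; constraint 5: a + b = 9; constraint 7: d - e = -3, and every other listed constraint is also met.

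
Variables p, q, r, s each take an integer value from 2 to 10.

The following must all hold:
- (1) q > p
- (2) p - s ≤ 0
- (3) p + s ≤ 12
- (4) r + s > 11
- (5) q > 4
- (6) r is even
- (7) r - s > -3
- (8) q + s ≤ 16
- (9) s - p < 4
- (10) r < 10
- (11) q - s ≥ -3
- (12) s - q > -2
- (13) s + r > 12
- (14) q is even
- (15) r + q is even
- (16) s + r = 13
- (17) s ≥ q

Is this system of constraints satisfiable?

Satisfiable

One satisfying assignment is p = 5, q = 6, r = 6, s = 7.
For the less obvious constraints — constraint 2: p - s = -2; constraint 3: p + s = 12 — and the others hold by inspection.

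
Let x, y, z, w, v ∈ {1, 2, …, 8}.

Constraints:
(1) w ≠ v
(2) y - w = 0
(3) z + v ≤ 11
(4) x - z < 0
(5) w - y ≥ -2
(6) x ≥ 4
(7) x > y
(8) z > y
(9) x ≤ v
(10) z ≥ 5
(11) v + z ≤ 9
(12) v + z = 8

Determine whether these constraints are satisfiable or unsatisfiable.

From constraints 6 and 9: v ≥ x ≥ 4. From constraint 10: z ≥ 5. Hence v + z ≥ 9. But constraint 12 requires v + z = 8, and 8 < 9. Contradiction.

Unsatisfiable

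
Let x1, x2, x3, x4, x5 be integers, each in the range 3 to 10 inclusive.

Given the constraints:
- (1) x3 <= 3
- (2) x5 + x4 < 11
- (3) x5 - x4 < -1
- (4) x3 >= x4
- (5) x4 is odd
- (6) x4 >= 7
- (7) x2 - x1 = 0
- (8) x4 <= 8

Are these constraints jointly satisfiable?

From constraints 4 and 6: x3 ≥ x4 and x4 ≥ 7, so x3 ≥ 7. From constraint 1: x3 ≤ 3. But 3 < 7, so no value of x3 works.

Unsatisfiable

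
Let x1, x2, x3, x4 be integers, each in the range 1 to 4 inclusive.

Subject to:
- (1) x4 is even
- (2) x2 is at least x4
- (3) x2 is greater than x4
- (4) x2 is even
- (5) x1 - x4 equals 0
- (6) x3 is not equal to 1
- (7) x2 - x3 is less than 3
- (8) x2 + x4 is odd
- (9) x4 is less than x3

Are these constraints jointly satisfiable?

Unsatisfiable

Constraint 4 makes x2 even and constraint 1 makes x4 even, so x2 + x4 must be even. Constraint 8 says x2 + x4 is odd — contradiction.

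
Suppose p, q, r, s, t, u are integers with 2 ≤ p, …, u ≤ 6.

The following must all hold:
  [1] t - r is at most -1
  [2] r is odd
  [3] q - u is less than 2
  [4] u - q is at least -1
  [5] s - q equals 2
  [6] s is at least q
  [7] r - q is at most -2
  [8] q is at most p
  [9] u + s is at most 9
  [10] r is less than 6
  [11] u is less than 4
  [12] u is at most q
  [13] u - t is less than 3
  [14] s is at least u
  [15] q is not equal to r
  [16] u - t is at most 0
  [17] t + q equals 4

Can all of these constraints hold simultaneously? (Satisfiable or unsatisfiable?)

Constraints 1, 4, 7, and 16 give u − q ≥ -1, q − r ≥ 2, r − t ≥ 1, t − u ≥ 0.
Adding all 4 inequalities: the left sides telescope to 0, and the right sides sum to (-1) + 2 + 1 + 0 = 2. So 0 ≥ 2, which is false.

Unsatisfiable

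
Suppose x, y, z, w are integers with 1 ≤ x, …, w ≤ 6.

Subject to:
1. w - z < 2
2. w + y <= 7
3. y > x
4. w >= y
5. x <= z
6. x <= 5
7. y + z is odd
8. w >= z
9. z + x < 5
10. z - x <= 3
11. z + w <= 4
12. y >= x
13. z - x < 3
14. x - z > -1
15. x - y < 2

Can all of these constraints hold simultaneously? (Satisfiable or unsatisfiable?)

Satisfiable

One satisfying assignment is x = 1, y = 2, z = 1, w = 2.
For the less obvious constraints — constraint 1: w - z = 1; constraint 2: w + y = 4; constraint 9: z + x = 2 — and the others hold by inspection.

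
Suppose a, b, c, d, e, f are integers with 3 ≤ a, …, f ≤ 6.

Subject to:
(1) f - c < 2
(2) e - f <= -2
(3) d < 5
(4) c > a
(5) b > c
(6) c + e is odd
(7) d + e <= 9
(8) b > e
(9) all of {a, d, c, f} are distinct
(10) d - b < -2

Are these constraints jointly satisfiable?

The assignment a = 4, b = 6, c = 5, d = 3, e = 4, f = 6 works:
  constraint 1 holds since f - c = 1.
  constraint 2 holds since e - f = -2.
The rest check out directly.

Satisfiable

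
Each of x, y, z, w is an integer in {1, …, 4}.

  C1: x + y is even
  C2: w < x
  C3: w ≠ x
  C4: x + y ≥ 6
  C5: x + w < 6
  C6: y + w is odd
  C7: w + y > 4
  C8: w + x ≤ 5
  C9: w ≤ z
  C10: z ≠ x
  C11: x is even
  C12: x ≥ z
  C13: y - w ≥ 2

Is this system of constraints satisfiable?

One satisfying assignment is x = 2, y = 4, z = 1, w = 1.
For the less obvious constraints — constraint 4: x + y = 6; constraint 5: x + w = 3; constraint 7: w + y = 5 — and the others hold by inspection.

Satisfiable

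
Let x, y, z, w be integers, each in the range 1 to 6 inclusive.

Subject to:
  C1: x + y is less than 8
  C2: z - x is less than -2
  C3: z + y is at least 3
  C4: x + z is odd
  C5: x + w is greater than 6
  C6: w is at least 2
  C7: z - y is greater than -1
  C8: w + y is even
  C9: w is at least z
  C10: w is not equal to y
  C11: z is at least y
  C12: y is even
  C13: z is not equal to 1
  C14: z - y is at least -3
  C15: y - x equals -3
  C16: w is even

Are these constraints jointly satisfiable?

Satisfiable

Take x = 5, y = 2, z = 2, w = 4. Then constraint 1: x + y = 7; constraint 2: z - x = -3, and every other listed constraint is also met.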